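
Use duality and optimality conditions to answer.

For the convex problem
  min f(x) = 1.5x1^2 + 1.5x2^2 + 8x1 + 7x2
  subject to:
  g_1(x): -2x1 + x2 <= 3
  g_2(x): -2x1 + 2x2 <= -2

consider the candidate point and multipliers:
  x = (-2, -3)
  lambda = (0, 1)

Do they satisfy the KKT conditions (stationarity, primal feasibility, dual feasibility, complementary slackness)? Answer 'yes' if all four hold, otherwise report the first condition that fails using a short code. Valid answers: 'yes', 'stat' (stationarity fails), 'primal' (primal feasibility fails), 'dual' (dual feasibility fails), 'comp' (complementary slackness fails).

Gradient of f: grad f(x) = Q x + c = (2, -2)
Constraint values g_i(x) = a_i^T x - b_i:
  g_1((-2, -3)) = -2
  g_2((-2, -3)) = 0
Stationarity residual: grad f(x) + sum_i lambda_i a_i = (0, 0)
  -> stationarity OK
Primal feasibility (all g_i <= 0): OK
Dual feasibility (all lambda_i >= 0): OK
Complementary slackness (lambda_i * g_i(x) = 0 for all i): OK

Verdict: yes, KKT holds.

yes


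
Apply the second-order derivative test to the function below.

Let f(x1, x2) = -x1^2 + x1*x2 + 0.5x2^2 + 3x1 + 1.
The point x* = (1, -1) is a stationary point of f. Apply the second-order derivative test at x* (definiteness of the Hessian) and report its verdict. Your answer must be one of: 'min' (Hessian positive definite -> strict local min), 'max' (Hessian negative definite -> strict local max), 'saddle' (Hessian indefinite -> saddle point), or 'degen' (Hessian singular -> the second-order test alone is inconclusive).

Compute the Hessian H = grad^2 f:
  H = [[-2, 1], [1, 1]]
Verify stationarity: grad f(x*) = H x* + g = (0, 0).
Eigenvalues of H: -2.3028, 1.3028.
Eigenvalues have mixed signs, so H is indefinite -> x* is a saddle point.

saddle


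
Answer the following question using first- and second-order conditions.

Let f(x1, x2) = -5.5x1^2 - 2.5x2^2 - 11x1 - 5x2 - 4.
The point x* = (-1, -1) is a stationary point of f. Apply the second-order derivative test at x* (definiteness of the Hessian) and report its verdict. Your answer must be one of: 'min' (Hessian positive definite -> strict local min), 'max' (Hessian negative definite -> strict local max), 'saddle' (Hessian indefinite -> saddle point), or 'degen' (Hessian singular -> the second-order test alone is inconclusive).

Compute the Hessian H = grad^2 f:
  H = [[-11, 0], [0, -5]]
Verify stationarity: grad f(x*) = H x* + g = (0, 0).
Eigenvalues of H: -11, -5.
Both eigenvalues < 0, so H is negative definite -> x* is a strict local max.

max


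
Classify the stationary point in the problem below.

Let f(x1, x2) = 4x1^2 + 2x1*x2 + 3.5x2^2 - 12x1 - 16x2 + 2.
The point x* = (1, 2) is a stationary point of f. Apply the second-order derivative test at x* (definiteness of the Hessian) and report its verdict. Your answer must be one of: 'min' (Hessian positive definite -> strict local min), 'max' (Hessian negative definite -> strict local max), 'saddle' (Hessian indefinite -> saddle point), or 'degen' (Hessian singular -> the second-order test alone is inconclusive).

Compute the Hessian H = grad^2 f:
  H = [[8, 2], [2, 7]]
Verify stationarity: grad f(x*) = H x* + g = (0, 0).
Eigenvalues of H: 5.4384, 9.5616.
Both eigenvalues > 0, so H is positive definite -> x* is a strict local min.

min


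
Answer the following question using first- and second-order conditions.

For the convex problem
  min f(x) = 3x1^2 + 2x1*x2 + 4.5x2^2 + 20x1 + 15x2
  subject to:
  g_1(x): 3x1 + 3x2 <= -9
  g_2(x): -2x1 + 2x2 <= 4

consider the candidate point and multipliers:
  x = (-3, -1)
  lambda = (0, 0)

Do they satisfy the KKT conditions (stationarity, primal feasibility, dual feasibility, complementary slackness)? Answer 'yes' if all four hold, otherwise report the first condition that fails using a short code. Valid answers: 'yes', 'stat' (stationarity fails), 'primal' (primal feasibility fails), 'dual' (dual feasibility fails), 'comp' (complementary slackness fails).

Gradient of f: grad f(x) = Q x + c = (0, 0)
Constraint values g_i(x) = a_i^T x - b_i:
  g_1((-3, -1)) = -3
  g_2((-3, -1)) = 0
Stationarity residual: grad f(x) + sum_i lambda_i a_i = (0, 0)
  -> stationarity OK
Primal feasibility (all g_i <= 0): OK
Dual feasibility (all lambda_i >= 0): OK
Complementary slackness (lambda_i * g_i(x) = 0 for all i): OK

Verdict: yes, KKT holds.

yes


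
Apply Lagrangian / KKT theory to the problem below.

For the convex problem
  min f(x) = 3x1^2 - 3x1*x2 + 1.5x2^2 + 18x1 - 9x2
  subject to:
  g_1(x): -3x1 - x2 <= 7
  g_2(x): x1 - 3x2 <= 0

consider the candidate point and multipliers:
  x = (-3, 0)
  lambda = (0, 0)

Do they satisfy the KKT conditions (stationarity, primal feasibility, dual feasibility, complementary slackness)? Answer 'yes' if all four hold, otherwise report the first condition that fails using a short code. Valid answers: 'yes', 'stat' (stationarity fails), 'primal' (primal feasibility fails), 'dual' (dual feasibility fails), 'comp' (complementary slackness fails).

Gradient of f: grad f(x) = Q x + c = (0, 0)
Constraint values g_i(x) = a_i^T x - b_i:
  g_1((-3, 0)) = 2
  g_2((-3, 0)) = -3
Stationarity residual: grad f(x) + sum_i lambda_i a_i = (0, 0)
  -> stationarity OK
Primal feasibility (all g_i <= 0): FAILS
Dual feasibility (all lambda_i >= 0): OK
Complementary slackness (lambda_i * g_i(x) = 0 for all i): OK

Verdict: the first failing condition is primal_feasibility -> primal.

primal


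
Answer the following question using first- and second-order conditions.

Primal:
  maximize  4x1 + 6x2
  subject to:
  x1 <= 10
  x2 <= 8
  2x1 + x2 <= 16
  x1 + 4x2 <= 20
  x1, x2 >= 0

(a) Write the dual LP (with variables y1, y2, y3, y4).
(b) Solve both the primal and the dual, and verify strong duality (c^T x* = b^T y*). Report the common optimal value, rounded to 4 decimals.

The standard primal-dual pair for 'max c^T x s.t. A x <= b, x >= 0' is:
  Dual:  min b^T y  s.t.  A^T y >= c,  y >= 0.

So the dual LP is:
  minimize  10y1 + 8y2 + 16y3 + 20y4
  subject to:
    y1 + 2y3 + y4 >= 4
    y2 + y3 + 4y4 >= 6
    y1, y2, y3, y4 >= 0

Solving the primal: x* = (6.2857, 3.4286).
  primal value c^T x* = 45.7143.
Solving the dual: y* = (0, 0, 1.4286, 1.1429).
  dual value b^T y* = 45.7143.
Strong duality: c^T x* = b^T y*. Confirmed.

45.7143


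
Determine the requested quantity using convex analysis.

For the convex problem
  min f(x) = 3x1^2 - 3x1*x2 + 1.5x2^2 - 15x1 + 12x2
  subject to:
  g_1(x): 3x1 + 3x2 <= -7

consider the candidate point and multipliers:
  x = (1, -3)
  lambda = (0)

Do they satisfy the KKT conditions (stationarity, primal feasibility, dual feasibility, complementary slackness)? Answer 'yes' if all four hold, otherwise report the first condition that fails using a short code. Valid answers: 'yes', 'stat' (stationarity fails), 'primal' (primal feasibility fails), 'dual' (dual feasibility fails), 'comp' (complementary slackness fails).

Gradient of f: grad f(x) = Q x + c = (0, 0)
Constraint values g_i(x) = a_i^T x - b_i:
  g_1((1, -3)) = 1
Stationarity residual: grad f(x) + sum_i lambda_i a_i = (0, 0)
  -> stationarity OK
Primal feasibility (all g_i <= 0): FAILS
Dual feasibility (all lambda_i >= 0): OK
Complementary slackness (lambda_i * g_i(x) = 0 for all i): OK

Verdict: the first failing condition is primal_feasibility -> primal.

primal


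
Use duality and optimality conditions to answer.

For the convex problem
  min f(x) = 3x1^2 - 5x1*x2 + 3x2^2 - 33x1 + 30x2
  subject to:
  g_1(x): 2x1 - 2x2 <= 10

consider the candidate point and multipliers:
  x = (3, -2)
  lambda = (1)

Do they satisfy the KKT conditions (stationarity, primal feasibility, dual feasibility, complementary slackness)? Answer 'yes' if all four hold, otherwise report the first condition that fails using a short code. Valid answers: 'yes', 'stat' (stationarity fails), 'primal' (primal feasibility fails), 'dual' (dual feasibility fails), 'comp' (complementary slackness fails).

Gradient of f: grad f(x) = Q x + c = (-5, 3)
Constraint values g_i(x) = a_i^T x - b_i:
  g_1((3, -2)) = 0
Stationarity residual: grad f(x) + sum_i lambda_i a_i = (-3, 1)
  -> stationarity FAILS
Primal feasibility (all g_i <= 0): OK
Dual feasibility (all lambda_i >= 0): OK
Complementary slackness (lambda_i * g_i(x) = 0 for all i): OK

Verdict: the first failing condition is stationarity -> stat.

stat


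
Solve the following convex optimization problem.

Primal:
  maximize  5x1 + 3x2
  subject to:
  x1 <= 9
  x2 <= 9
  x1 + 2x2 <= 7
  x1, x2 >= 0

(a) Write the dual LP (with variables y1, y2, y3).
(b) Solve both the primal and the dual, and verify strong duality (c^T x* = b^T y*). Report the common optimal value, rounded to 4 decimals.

The standard primal-dual pair for 'max c^T x s.t. A x <= b, x >= 0' is:
  Dual:  min b^T y  s.t.  A^T y >= c,  y >= 0.

So the dual LP is:
  minimize  9y1 + 9y2 + 7y3
  subject to:
    y1 + y3 >= 5
    y2 + 2y3 >= 3
    y1, y2, y3 >= 0

Solving the primal: x* = (7, 0).
  primal value c^T x* = 35.
Solving the dual: y* = (0, 0, 5).
  dual value b^T y* = 35.
Strong duality: c^T x* = b^T y*. Confirmed.

35


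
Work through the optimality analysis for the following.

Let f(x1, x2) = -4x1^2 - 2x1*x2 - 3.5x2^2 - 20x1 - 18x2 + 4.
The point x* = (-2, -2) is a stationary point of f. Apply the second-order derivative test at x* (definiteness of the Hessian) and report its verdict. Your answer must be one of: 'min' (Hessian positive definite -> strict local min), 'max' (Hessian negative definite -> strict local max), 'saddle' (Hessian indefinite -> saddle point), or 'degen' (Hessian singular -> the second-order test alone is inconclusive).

Compute the Hessian H = grad^2 f:
  H = [[-8, -2], [-2, -7]]
Verify stationarity: grad f(x*) = H x* + g = (0, 0).
Eigenvalues of H: -9.5616, -5.4384.
Both eigenvalues < 0, so H is negative definite -> x* is a strict local max.

max


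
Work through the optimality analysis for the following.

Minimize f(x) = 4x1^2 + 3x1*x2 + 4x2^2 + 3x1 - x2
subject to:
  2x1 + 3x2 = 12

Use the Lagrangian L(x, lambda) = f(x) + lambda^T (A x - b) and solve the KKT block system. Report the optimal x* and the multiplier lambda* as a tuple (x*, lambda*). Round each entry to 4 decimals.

Form the Lagrangian:
  L(x, lambda) = (1/2) x^T Q x + c^T x + lambda^T (A x - b)
Stationarity (grad_x L = 0): Q x + c + A^T lambda = 0.
Primal feasibility: A x = b.

This gives the KKT block system:
  [ Q   A^T ] [ x     ]   [-c ]
  [ A    0  ] [ lambda ] = [ b ]

Solving the linear system:
  x*      = (0.75, 3.5)
  lambda* = (-9.75)
  f(x*)   = 57.875

x* = (0.75, 3.5), lambda* = (-9.75)


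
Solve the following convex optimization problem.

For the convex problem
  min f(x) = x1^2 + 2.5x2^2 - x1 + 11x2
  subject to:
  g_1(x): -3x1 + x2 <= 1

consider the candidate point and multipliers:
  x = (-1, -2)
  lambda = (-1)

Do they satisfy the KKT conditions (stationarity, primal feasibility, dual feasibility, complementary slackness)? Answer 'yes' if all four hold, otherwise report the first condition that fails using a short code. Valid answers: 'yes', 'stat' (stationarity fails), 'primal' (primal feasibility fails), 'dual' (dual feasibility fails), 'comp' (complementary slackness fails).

Gradient of f: grad f(x) = Q x + c = (-3, 1)
Constraint values g_i(x) = a_i^T x - b_i:
  g_1((-1, -2)) = 0
Stationarity residual: grad f(x) + sum_i lambda_i a_i = (0, 0)
  -> stationarity OK
Primal feasibility (all g_i <= 0): OK
Dual feasibility (all lambda_i >= 0): FAILS
Complementary slackness (lambda_i * g_i(x) = 0 for all i): OK

Verdict: the first failing condition is dual_feasibility -> dual.

dual


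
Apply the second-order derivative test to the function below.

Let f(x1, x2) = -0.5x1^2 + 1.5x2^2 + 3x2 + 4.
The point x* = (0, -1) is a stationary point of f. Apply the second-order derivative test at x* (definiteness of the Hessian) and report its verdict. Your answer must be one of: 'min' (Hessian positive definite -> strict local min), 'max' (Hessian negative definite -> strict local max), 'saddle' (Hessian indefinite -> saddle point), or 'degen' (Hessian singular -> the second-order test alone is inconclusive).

Compute the Hessian H = grad^2 f:
  H = [[-1, 0], [0, 3]]
Verify stationarity: grad f(x*) = H x* + g = (0, 0).
Eigenvalues of H: -1, 3.
Eigenvalues have mixed signs, so H is indefinite -> x* is a saddle point.

saddle


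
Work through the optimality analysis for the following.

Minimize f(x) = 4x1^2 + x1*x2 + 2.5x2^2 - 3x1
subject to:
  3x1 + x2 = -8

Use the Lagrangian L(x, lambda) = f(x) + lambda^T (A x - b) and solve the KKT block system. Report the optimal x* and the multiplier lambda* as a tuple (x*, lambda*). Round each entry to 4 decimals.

Form the Lagrangian:
  L(x, lambda) = (1/2) x^T Q x + c^T x + lambda^T (A x - b)
Stationarity (grad_x L = 0): Q x + c + A^T lambda = 0.
Primal feasibility: A x = b.

This gives the KKT block system:
  [ Q   A^T ] [ x     ]   [-c ]
  [ A    0  ] [ lambda ] = [ b ]

Solving the linear system:
  x*      = (-2.3191, -1.0426)
  lambda* = (7.5319)
  f(x*)   = 33.6064

x* = (-2.3191, -1.0426), lambda* = (7.5319)


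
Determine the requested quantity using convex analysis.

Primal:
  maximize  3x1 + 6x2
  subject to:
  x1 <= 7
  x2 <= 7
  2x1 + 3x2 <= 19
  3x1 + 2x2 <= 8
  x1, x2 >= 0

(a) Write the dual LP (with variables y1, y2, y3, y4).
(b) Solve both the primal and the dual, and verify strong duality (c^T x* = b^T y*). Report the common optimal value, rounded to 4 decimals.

The standard primal-dual pair for 'max c^T x s.t. A x <= b, x >= 0' is:
  Dual:  min b^T y  s.t.  A^T y >= c,  y >= 0.

So the dual LP is:
  minimize  7y1 + 7y2 + 19y3 + 8y4
  subject to:
    y1 + 2y3 + 3y4 >= 3
    y2 + 3y3 + 2y4 >= 6
    y1, y2, y3, y4 >= 0

Solving the primal: x* = (0, 4).
  primal value c^T x* = 24.
Solving the dual: y* = (0, 0, 0, 3).
  dual value b^T y* = 24.
Strong duality: c^T x* = b^T y*. Confirmed.

24


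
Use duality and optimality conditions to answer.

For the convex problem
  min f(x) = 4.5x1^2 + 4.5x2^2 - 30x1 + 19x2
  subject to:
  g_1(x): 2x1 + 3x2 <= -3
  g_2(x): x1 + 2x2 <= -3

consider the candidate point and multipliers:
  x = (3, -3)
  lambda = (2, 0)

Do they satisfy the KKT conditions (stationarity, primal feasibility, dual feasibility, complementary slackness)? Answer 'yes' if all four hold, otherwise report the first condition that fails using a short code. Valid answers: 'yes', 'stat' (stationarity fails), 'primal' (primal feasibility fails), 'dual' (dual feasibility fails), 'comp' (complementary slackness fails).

Gradient of f: grad f(x) = Q x + c = (-3, -8)
Constraint values g_i(x) = a_i^T x - b_i:
  g_1((3, -3)) = 0
  g_2((3, -3)) = 0
Stationarity residual: grad f(x) + sum_i lambda_i a_i = (1, -2)
  -> stationarity FAILS
Primal feasibility (all g_i <= 0): OK
Dual feasibility (all lambda_i >= 0): OK
Complementary slackness (lambda_i * g_i(x) = 0 for all i): OK

Verdict: the first failing condition is stationarity -> stat.

stat


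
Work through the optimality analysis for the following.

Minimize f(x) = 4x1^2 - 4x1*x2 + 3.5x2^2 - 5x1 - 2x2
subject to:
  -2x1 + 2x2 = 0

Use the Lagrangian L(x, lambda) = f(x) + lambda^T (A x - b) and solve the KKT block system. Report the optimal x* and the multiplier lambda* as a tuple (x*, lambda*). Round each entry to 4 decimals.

Form the Lagrangian:
  L(x, lambda) = (1/2) x^T Q x + c^T x + lambda^T (A x - b)
Stationarity (grad_x L = 0): Q x + c + A^T lambda = 0.
Primal feasibility: A x = b.

This gives the KKT block system:
  [ Q   A^T ] [ x     ]   [-c ]
  [ A    0  ] [ lambda ] = [ b ]

Solving the linear system:
  x*      = (1, 1)
  lambda* = (-0.5)
  f(x*)   = -3.5

x* = (1, 1), lambda* = (-0.5)


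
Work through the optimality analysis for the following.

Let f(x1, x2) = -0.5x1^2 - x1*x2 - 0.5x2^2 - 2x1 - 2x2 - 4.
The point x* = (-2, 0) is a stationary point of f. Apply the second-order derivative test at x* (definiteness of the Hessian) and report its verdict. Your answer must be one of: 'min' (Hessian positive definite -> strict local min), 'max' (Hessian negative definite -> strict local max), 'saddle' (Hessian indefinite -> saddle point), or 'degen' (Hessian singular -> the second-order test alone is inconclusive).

Compute the Hessian H = grad^2 f:
  H = [[-1, -1], [-1, -1]]
Verify stationarity: grad f(x*) = H x* + g = (0, 0).
Eigenvalues of H: -2, 0.
H has a zero eigenvalue (singular; negative semidefinite but not definite), so H is neither positive definite, negative definite, nor indefinite. The second-order test alone is inconclusive -> degen.
(Indeed, f is constant along the null direction of H through x*, so x* is not a strict local extremum.)

degen


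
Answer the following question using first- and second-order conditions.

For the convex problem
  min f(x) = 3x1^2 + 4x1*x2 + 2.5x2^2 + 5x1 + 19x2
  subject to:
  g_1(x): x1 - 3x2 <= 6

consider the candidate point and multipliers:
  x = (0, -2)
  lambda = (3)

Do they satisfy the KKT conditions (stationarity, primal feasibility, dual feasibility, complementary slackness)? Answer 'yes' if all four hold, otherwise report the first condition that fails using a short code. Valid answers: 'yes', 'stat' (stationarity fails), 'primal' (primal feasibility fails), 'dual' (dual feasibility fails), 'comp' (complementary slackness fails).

Gradient of f: grad f(x) = Q x + c = (-3, 9)
Constraint values g_i(x) = a_i^T x - b_i:
  g_1((0, -2)) = 0
Stationarity residual: grad f(x) + sum_i lambda_i a_i = (0, 0)
  -> stationarity OK
Primal feasibility (all g_i <= 0): OK
Dual feasibility (all lambda_i >= 0): OK
Complementary slackness (lambda_i * g_i(x) = 0 for all i): OK

Verdict: yes, KKT holds.

yes


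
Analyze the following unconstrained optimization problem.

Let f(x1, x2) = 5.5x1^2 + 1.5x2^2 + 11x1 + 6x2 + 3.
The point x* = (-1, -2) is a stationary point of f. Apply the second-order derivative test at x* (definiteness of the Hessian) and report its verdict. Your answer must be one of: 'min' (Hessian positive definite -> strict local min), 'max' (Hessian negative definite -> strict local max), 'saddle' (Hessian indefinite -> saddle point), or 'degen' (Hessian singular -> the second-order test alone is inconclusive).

Compute the Hessian H = grad^2 f:
  H = [[11, 0], [0, 3]]
Verify stationarity: grad f(x*) = H x* + g = (0, 0).
Eigenvalues of H: 3, 11.
Both eigenvalues > 0, so H is positive definite -> x* is a strict local min.

min


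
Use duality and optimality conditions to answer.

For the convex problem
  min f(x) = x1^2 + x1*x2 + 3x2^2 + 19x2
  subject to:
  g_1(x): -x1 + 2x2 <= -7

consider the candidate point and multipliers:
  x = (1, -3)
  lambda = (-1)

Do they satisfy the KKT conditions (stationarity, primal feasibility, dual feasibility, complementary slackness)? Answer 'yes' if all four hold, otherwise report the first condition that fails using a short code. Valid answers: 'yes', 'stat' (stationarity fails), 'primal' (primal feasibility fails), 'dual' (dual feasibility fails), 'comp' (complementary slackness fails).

Gradient of f: grad f(x) = Q x + c = (-1, 2)
Constraint values g_i(x) = a_i^T x - b_i:
  g_1((1, -3)) = 0
Stationarity residual: grad f(x) + sum_i lambda_i a_i = (0, 0)
  -> stationarity OK
Primal feasibility (all g_i <= 0): OK
Dual feasibility (all lambda_i >= 0): FAILS
Complementary slackness (lambda_i * g_i(x) = 0 for all i): OK

Verdict: the first failing condition is dual_feasibility -> dual.

dual


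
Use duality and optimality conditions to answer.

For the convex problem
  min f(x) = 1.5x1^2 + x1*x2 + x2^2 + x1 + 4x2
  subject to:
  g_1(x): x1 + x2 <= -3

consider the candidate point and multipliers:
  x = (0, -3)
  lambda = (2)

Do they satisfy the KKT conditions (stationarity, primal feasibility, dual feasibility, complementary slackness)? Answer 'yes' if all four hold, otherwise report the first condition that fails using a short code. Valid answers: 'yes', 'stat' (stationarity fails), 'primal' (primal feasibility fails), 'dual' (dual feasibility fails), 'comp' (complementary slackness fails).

Gradient of f: grad f(x) = Q x + c = (-2, -2)
Constraint values g_i(x) = a_i^T x - b_i:
  g_1((0, -3)) = 0
Stationarity residual: grad f(x) + sum_i lambda_i a_i = (0, 0)
  -> stationarity OK
Primal feasibility (all g_i <= 0): OK
Dual feasibility (all lambda_i >= 0): OK
Complementary slackness (lambda_i * g_i(x) = 0 for all i): OK

Verdict: yes, KKT holds.

yes


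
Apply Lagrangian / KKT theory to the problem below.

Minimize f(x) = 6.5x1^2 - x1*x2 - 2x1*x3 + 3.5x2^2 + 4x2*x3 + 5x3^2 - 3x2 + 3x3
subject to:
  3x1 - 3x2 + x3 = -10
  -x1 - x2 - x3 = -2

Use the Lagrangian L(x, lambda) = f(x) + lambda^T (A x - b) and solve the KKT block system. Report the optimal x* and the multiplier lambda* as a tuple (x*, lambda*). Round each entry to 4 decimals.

Form the Lagrangian:
  L(x, lambda) = (1/2) x^T Q x + c^T x + lambda^T (A x - b)
Stationarity (grad_x L = 0): Q x + c + A^T lambda = 0.
Primal feasibility: A x = b.

This gives the KKT block system:
  [ Q   A^T ] [ x     ]   [-c ]
  [ A    0  ] [ lambda ] = [ b ]

Solving the linear system:
  x*      = (0.0414, 3.0207, -1.0621)
  lambda* = (2.369, 6.7483)
  f(x*)   = 12.469

x* = (0.0414, 3.0207, -1.0621), lambda* = (2.369, 6.7483)


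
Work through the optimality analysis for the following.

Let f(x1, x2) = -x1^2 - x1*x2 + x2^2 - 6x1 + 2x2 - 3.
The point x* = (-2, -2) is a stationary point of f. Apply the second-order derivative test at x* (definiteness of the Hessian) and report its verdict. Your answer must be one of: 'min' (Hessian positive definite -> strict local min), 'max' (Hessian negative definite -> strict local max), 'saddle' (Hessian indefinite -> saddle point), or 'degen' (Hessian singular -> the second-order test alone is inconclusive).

Compute the Hessian H = grad^2 f:
  H = [[-2, -1], [-1, 2]]
Verify stationarity: grad f(x*) = H x* + g = (0, 0).
Eigenvalues of H: -2.2361, 2.2361.
Eigenvalues have mixed signs, so H is indefinite -> x* is a saddle point.

saddle


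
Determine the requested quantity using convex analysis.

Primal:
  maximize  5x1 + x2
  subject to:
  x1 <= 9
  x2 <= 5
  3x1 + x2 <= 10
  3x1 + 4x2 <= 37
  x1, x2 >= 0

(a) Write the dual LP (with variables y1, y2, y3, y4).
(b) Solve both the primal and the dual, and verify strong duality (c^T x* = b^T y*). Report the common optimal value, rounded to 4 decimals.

The standard primal-dual pair for 'max c^T x s.t. A x <= b, x >= 0' is:
  Dual:  min b^T y  s.t.  A^T y >= c,  y >= 0.

So the dual LP is:
  minimize  9y1 + 5y2 + 10y3 + 37y4
  subject to:
    y1 + 3y3 + 3y4 >= 5
    y2 + y3 + 4y4 >= 1
    y1, y2, y3, y4 >= 0

Solving the primal: x* = (3.3333, 0).
  primal value c^T x* = 16.6667.
Solving the dual: y* = (0, 0, 1.6667, 0).
  dual value b^T y* = 16.6667.
Strong duality: c^T x* = b^T y*. Confirmed.

16.6667


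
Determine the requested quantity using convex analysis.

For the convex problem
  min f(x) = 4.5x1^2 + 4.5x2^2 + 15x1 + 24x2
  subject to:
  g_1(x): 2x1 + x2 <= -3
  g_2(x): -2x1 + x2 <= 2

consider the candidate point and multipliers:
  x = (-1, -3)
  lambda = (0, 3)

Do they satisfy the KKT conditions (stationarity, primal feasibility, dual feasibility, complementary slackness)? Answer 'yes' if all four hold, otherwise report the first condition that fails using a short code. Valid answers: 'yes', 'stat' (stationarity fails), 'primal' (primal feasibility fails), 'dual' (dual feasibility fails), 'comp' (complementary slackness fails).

Gradient of f: grad f(x) = Q x + c = (6, -3)
Constraint values g_i(x) = a_i^T x - b_i:
  g_1((-1, -3)) = -2
  g_2((-1, -3)) = -3
Stationarity residual: grad f(x) + sum_i lambda_i a_i = (0, 0)
  -> stationarity OK
Primal feasibility (all g_i <= 0): OK
Dual feasibility (all lambda_i >= 0): OK
Complementary slackness (lambda_i * g_i(x) = 0 for all i): FAILS

Verdict: the first failing condition is complementary_slackness -> comp.

comp


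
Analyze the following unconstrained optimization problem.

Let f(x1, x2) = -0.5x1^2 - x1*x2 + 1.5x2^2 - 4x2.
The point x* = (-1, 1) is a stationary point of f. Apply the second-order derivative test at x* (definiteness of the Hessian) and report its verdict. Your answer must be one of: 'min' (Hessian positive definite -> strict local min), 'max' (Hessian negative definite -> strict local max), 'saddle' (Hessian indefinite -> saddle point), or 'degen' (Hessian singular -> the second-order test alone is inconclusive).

Compute the Hessian H = grad^2 f:
  H = [[-1, -1], [-1, 3]]
Verify stationarity: grad f(x*) = H x* + g = (0, 0).
Eigenvalues of H: -1.2361, 3.2361.
Eigenvalues have mixed signs, so H is indefinite -> x* is a saddle point.

saddle


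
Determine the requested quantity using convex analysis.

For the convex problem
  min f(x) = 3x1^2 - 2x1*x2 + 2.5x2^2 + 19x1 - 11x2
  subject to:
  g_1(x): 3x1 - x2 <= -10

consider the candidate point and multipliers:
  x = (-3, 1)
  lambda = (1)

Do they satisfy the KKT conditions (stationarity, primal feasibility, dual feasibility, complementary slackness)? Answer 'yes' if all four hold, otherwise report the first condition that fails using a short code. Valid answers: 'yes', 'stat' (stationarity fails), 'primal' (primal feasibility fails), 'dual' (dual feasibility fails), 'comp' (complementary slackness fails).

Gradient of f: grad f(x) = Q x + c = (-1, 0)
Constraint values g_i(x) = a_i^T x - b_i:
  g_1((-3, 1)) = 0
Stationarity residual: grad f(x) + sum_i lambda_i a_i = (2, -1)
  -> stationarity FAILS
Primal feasibility (all g_i <= 0): OK
Dual feasibility (all lambda_i >= 0): OK
Complementary slackness (lambda_i * g_i(x) = 0 for all i): OK

Verdict: the first failing condition is stationarity -> stat.

stat


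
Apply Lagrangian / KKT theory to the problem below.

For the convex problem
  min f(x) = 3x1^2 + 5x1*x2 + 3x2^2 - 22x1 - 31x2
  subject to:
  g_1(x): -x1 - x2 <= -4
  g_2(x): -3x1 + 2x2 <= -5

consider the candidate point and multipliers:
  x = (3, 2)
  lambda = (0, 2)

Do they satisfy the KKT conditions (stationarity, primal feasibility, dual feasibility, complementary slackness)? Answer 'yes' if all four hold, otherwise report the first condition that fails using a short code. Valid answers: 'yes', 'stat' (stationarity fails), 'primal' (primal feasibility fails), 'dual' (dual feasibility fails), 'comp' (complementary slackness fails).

Gradient of f: grad f(x) = Q x + c = (6, -4)
Constraint values g_i(x) = a_i^T x - b_i:
  g_1((3, 2)) = -1
  g_2((3, 2)) = 0
Stationarity residual: grad f(x) + sum_i lambda_i a_i = (0, 0)
  -> stationarity OK
Primal feasibility (all g_i <= 0): OK
Dual feasibility (all lambda_i >= 0): OK
Complementary slackness (lambda_i * g_i(x) = 0 for all i): OK

Verdict: yes, KKT holds.

yes


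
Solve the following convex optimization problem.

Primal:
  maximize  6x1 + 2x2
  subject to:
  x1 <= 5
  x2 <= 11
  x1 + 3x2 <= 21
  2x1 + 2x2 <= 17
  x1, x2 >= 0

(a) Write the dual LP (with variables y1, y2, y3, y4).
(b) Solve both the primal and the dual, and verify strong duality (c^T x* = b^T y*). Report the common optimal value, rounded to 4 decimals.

The standard primal-dual pair for 'max c^T x s.t. A x <= b, x >= 0' is:
  Dual:  min b^T y  s.t.  A^T y >= c,  y >= 0.

So the dual LP is:
  minimize  5y1 + 11y2 + 21y3 + 17y4
  subject to:
    y1 + y3 + 2y4 >= 6
    y2 + 3y3 + 2y4 >= 2
    y1, y2, y3, y4 >= 0

Solving the primal: x* = (5, 3.5).
  primal value c^T x* = 37.
Solving the dual: y* = (4, 0, 0, 1).
  dual value b^T y* = 37.
Strong duality: c^T x* = b^T y*. Confirmed.

37


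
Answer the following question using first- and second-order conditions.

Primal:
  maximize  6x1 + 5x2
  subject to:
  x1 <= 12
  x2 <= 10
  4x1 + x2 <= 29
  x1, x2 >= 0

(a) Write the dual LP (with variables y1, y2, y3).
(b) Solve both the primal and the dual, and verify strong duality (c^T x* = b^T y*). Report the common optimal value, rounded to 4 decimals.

The standard primal-dual pair for 'max c^T x s.t. A x <= b, x >= 0' is:
  Dual:  min b^T y  s.t.  A^T y >= c,  y >= 0.

So the dual LP is:
  minimize  12y1 + 10y2 + 29y3
  subject to:
    y1 + 4y3 >= 6
    y2 + y3 >= 5
    y1, y2, y3 >= 0

Solving the primal: x* = (4.75, 10).
  primal value c^T x* = 78.5.
Solving the dual: y* = (0, 3.5, 1.5).
  dual value b^T y* = 78.5.
Strong duality: c^T x* = b^T y*. Confirmed.

78.5


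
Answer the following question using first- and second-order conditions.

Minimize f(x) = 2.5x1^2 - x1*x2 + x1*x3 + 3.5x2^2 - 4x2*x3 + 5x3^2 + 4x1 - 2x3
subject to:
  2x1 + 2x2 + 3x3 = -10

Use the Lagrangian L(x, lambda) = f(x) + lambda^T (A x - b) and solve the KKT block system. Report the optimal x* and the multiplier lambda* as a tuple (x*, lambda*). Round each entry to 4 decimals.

Form the Lagrangian:
  L(x, lambda) = (1/2) x^T Q x + c^T x + lambda^T (A x - b)
Stationarity (grad_x L = 0): Q x + c + A^T lambda = 0.
Primal feasibility: A x = b.

This gives the KKT block system:
  [ Q   A^T ] [ x     ]   [-c ]
  [ A    0  ] [ lambda ] = [ b ]

Solving the linear system:
  x*      = (-1.9311, -1.572, -0.9979)
  lambda* = (2.5407)
  f(x*)   = 9.8392

x* = (-1.9311, -1.572, -0.9979), lambda* = (2.5407)


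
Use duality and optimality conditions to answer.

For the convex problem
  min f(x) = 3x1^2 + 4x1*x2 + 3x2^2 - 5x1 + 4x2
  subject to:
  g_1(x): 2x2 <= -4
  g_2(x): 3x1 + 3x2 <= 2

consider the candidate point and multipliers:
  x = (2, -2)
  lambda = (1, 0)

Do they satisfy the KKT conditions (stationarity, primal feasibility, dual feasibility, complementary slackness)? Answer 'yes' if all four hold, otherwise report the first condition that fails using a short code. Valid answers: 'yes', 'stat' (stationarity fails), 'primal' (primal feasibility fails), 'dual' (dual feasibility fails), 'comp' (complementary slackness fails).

Gradient of f: grad f(x) = Q x + c = (-1, 0)
Constraint values g_i(x) = a_i^T x - b_i:
  g_1((2, -2)) = 0
  g_2((2, -2)) = -2
Stationarity residual: grad f(x) + sum_i lambda_i a_i = (-1, 2)
  -> stationarity FAILS
Primal feasibility (all g_i <= 0): OK
Dual feasibility (all lambda_i >= 0): OK
Complementary slackness (lambda_i * g_i(x) = 0 for all i): OK

Verdict: the first failing condition is stationarity -> stat.

stat


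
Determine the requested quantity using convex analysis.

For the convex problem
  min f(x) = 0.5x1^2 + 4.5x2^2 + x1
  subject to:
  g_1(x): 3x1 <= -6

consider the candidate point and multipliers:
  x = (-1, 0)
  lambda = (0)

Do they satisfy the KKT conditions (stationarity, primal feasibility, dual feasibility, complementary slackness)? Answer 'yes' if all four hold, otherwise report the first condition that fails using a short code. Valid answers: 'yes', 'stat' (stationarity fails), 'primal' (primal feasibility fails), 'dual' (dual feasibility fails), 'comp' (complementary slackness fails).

Gradient of f: grad f(x) = Q x + c = (0, 0)
Constraint values g_i(x) = a_i^T x - b_i:
  g_1((-1, 0)) = 3
Stationarity residual: grad f(x) + sum_i lambda_i a_i = (0, 0)
  -> stationarity OK
Primal feasibility (all g_i <= 0): FAILS
Dual feasibility (all lambda_i >= 0): OK
Complementary slackness (lambda_i * g_i(x) = 0 for all i): OK

Verdict: the first failing condition is primal_feasibility -> primal.

primal


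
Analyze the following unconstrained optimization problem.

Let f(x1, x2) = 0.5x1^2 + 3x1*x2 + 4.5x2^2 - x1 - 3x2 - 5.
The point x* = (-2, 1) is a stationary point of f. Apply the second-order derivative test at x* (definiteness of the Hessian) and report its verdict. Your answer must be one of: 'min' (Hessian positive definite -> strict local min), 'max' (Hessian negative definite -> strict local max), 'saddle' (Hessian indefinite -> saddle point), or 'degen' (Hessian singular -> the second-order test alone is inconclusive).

Compute the Hessian H = grad^2 f:
  H = [[1, 3], [3, 9]]
Verify stationarity: grad f(x*) = H x* + g = (0, 0).
Eigenvalues of H: 0, 10.
H has a zero eigenvalue (singular; positive semidefinite but not definite), so H is neither positive definite, negative definite, nor indefinite. The second-order test alone is inconclusive -> degen.
(Indeed, f is constant along the null direction of H through x*, so x* is not a strict local extremum.)

degen


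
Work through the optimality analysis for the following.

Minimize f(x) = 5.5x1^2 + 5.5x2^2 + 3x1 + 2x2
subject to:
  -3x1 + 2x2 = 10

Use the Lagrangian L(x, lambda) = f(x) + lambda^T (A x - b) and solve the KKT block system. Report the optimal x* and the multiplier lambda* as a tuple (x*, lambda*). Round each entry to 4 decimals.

Form the Lagrangian:
  L(x, lambda) = (1/2) x^T Q x + c^T x + lambda^T (A x - b)
Stationarity (grad_x L = 0): Q x + c + A^T lambda = 0.
Primal feasibility: A x = b.

This gives the KKT block system:
  [ Q   A^T ] [ x     ]   [-c ]
  [ A    0  ] [ lambda ] = [ b ]

Solving the linear system:
  x*      = (-2.4755, 1.2867)
  lambda* = (-8.0769)
  f(x*)   = 37.958

x* = (-2.4755, 1.2867), lambda* = (-8.0769)


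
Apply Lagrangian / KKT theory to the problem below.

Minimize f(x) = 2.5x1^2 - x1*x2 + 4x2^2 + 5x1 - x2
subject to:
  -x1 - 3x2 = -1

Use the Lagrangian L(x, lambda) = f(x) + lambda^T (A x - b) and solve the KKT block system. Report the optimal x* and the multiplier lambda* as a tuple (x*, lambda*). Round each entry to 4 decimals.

Form the Lagrangian:
  L(x, lambda) = (1/2) x^T Q x + c^T x + lambda^T (A x - b)
Stationarity (grad_x L = 0): Q x + c + A^T lambda = 0.
Primal feasibility: A x = b.

This gives the KKT block system:
  [ Q   A^T ] [ x     ]   [-c ]
  [ A    0  ] [ lambda ] = [ b ]

Solving the linear system:
  x*      = (-0.6271, 0.5424)
  lambda* = (1.322)
  f(x*)   = -1.178

x* = (-0.6271, 0.5424), lambda* = (1.322)


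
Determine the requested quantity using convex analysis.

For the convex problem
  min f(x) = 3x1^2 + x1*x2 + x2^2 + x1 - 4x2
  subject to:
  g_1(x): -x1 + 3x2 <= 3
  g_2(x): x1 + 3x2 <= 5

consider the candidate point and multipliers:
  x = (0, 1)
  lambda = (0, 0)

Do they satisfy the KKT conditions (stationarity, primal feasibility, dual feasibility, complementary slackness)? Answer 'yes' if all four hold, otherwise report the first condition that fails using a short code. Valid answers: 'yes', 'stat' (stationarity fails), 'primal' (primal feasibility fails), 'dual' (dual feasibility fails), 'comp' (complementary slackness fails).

Gradient of f: grad f(x) = Q x + c = (2, -2)
Constraint values g_i(x) = a_i^T x - b_i:
  g_1((0, 1)) = 0
  g_2((0, 1)) = -2
Stationarity residual: grad f(x) + sum_i lambda_i a_i = (2, -2)
  -> stationarity FAILS
Primal feasibility (all g_i <= 0): OK
Dual feasibility (all lambda_i >= 0): OK
Complementary slackness (lambda_i * g_i(x) = 0 for all i): OK

Verdict: the first failing condition is stationarity -> stat.

stat


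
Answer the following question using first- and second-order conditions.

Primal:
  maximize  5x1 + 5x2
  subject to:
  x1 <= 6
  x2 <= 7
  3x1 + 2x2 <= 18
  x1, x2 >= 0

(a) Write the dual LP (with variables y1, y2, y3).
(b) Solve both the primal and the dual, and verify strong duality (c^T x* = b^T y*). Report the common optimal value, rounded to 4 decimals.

The standard primal-dual pair for 'max c^T x s.t. A x <= b, x >= 0' is:
  Dual:  min b^T y  s.t.  A^T y >= c,  y >= 0.

So the dual LP is:
  minimize  6y1 + 7y2 + 18y3
  subject to:
    y1 + 3y3 >= 5
    y2 + 2y3 >= 5
    y1, y2, y3 >= 0

Solving the primal: x* = (1.3333, 7).
  primal value c^T x* = 41.6667.
Solving the dual: y* = (0, 1.6667, 1.6667).
  dual value b^T y* = 41.6667.
Strong duality: c^T x* = b^T y*. Confirmed.

41.6667


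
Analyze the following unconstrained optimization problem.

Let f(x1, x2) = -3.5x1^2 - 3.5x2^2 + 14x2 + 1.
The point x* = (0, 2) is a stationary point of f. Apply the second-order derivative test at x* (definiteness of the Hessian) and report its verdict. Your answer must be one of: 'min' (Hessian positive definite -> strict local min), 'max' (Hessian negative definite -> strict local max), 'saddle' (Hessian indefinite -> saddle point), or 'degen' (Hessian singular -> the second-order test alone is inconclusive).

Compute the Hessian H = grad^2 f:
  H = [[-7, 0], [0, -7]]
Verify stationarity: grad f(x*) = H x* + g = (0, 0).
Eigenvalues of H: -7, -7.
Both eigenvalues < 0, so H is negative definite -> x* is a strict local max.

max


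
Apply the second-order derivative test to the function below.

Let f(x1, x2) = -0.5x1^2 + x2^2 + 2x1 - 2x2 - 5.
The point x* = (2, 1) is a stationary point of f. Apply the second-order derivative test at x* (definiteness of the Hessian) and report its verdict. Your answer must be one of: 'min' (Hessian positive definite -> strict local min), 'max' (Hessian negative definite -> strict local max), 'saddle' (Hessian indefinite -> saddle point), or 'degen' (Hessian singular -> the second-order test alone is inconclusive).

Compute the Hessian H = grad^2 f:
  H = [[-1, 0], [0, 2]]
Verify stationarity: grad f(x*) = H x* + g = (0, 0).
Eigenvalues of H: -1, 2.
Eigenvalues have mixed signs, so H is indefinite -> x* is a saddle point.

saddle


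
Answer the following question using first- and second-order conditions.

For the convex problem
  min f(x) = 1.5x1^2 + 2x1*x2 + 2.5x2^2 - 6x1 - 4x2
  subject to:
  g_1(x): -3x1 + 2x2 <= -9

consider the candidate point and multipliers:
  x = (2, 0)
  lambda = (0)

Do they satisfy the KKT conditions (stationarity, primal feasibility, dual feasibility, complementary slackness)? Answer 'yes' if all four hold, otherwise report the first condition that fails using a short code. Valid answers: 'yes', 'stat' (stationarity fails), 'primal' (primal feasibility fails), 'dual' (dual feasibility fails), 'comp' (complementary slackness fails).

Gradient of f: grad f(x) = Q x + c = (0, 0)
Constraint values g_i(x) = a_i^T x - b_i:
  g_1((2, 0)) = 3
Stationarity residual: grad f(x) + sum_i lambda_i a_i = (0, 0)
  -> stationarity OK
Primal feasibility (all g_i <= 0): FAILS
Dual feasibility (all lambda_i >= 0): OK
Complementary slackness (lambda_i * g_i(x) = 0 for all i): OK

Verdict: the first failing condition is primal_feasibility -> primal.

primal


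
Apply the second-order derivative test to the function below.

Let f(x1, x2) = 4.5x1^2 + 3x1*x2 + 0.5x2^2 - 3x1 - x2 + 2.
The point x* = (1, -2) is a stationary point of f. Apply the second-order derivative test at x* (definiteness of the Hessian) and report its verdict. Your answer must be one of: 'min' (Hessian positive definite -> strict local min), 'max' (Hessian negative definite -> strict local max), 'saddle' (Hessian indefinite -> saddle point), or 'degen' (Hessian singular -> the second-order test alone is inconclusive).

Compute the Hessian H = grad^2 f:
  H = [[9, 3], [3, 1]]
Verify stationarity: grad f(x*) = H x* + g = (0, 0).
Eigenvalues of H: 0, 10.
H has a zero eigenvalue (singular; positive semidefinite but not definite), so H is neither positive definite, negative definite, nor indefinite. The second-order test alone is inconclusive -> degen.
(Indeed, f is constant along the null direction of H through x*, so x* is not a strict local extremum.)

degen


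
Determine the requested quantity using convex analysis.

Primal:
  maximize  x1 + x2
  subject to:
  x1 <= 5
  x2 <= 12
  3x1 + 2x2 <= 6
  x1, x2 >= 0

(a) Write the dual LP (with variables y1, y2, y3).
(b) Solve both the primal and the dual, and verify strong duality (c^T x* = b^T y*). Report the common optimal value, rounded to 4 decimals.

The standard primal-dual pair for 'max c^T x s.t. A x <= b, x >= 0' is:
  Dual:  min b^T y  s.t.  A^T y >= c,  y >= 0.

So the dual LP is:
  minimize  5y1 + 12y2 + 6y3
  subject to:
    y1 + 3y3 >= 1
    y2 + 2y3 >= 1
    y1, y2, y3 >= 0

Solving the primal: x* = (0, 3).
  primal value c^T x* = 3.
Solving the dual: y* = (0, 0, 0.5).
  dual value b^T y* = 3.
Strong duality: c^T x* = b^T y*. Confirmed.

3


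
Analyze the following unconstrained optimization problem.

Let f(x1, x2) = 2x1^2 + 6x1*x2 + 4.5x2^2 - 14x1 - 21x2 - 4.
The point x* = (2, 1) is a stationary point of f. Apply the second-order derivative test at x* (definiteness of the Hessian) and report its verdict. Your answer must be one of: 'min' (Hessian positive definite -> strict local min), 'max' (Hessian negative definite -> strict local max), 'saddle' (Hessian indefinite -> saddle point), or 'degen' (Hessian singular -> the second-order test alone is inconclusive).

Compute the Hessian H = grad^2 f:
  H = [[4, 6], [6, 9]]
Verify stationarity: grad f(x*) = H x* + g = (0, 0).
Eigenvalues of H: 0, 13.
H has a zero eigenvalue (singular; positive semidefinite but not definite), so H is neither positive definite, negative definite, nor indefinite. The second-order test alone is inconclusive -> degen.
(Indeed, f is constant along the null direction of H through x*, so x* is not a strict local extremum.)

degen
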